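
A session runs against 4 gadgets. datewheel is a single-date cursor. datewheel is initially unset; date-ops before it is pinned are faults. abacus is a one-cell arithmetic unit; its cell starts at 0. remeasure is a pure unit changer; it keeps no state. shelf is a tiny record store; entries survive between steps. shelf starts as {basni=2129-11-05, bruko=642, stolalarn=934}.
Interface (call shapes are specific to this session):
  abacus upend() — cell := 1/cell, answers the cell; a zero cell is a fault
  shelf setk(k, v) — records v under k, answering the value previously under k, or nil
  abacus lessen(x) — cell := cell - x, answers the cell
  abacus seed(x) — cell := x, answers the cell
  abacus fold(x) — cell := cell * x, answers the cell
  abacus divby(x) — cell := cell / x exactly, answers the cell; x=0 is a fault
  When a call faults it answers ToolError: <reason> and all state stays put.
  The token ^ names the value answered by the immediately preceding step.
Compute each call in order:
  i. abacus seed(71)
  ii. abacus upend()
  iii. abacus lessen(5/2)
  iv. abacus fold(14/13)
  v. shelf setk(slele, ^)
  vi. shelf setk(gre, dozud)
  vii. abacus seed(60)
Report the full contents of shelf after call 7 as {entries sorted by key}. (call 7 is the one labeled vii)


Answer: {basni=2129-11-05, bruko=642, gre=dozud, slele=-2471/923, stolalarn=934}

Derivation:
-> abacus seed(x: 71)
<- 71
-> abacus upend()
<- 1/71
-> abacus lessen(x: 5/2)
<- -353/142
-> abacus fold(x: 14/13)
<- -2471/923
-> shelf setk(k: slele, v: ^)
<- nil
-> shelf setk(k: gre, v: dozud)
<- nil
-> abacus seed(x: 60)
<- 60


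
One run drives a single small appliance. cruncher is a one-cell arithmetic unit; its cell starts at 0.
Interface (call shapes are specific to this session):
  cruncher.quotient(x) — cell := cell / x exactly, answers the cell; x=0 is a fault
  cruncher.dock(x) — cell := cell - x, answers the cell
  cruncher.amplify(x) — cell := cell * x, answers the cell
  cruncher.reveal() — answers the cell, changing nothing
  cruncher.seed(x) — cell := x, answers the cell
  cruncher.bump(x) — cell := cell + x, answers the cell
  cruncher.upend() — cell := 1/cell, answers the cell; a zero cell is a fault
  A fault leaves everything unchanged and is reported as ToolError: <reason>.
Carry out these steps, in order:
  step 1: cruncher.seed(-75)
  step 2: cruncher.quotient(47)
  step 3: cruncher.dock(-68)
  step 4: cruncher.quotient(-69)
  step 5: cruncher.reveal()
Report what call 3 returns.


Answer: 3121/47

Derivation:
>>> cruncher.seed x→-75
[out] -75
>>> cruncher.quotient x→47
[out] -75/47
>>> cruncher.dock x→-68
[out] 3121/47
>>> cruncher.quotient x→-69
[out] -3121/3243
>>> cruncher.reveal
[out] -3121/3243


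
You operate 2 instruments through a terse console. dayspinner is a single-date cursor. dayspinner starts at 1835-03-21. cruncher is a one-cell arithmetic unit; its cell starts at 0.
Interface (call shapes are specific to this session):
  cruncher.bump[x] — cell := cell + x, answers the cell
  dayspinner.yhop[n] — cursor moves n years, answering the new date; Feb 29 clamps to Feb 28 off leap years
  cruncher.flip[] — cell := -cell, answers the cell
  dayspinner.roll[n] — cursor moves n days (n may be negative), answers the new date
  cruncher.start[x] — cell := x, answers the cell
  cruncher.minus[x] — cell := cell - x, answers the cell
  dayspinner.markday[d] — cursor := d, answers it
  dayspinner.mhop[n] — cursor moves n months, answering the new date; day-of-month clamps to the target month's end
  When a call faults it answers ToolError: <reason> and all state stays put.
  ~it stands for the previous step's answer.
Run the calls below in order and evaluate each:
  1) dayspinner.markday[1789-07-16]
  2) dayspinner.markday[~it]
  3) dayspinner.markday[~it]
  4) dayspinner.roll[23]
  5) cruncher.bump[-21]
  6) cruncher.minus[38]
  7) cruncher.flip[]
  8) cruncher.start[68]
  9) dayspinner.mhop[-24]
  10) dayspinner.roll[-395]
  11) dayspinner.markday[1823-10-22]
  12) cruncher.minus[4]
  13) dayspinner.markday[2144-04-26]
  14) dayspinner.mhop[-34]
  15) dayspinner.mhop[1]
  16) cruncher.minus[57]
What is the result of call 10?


Answer: 1786-07-09

Derivation:
! markday(d→1789-07-16) -> 1789-07-16
! markday(d→~it) -> 1789-07-16
! markday(d→~it) -> 1789-07-16
! roll(n→23) -> 1789-08-08
! bump(x→-21) -> -21
! minus(x→38) -> -59
! flip() -> 59
! start(x→68) -> 68
! mhop(n→-24) -> 1787-08-08
! roll(n→-395) -> 1786-07-09
! markday(d→1823-10-22) -> 1823-10-22
! minus(x→4) -> 64
! markday(d→2144-04-26) -> 2144-04-26
! mhop(n→-34) -> 2141-06-26
! mhop(n→1) -> 2141-07-26
! minus(x→57) -> 7


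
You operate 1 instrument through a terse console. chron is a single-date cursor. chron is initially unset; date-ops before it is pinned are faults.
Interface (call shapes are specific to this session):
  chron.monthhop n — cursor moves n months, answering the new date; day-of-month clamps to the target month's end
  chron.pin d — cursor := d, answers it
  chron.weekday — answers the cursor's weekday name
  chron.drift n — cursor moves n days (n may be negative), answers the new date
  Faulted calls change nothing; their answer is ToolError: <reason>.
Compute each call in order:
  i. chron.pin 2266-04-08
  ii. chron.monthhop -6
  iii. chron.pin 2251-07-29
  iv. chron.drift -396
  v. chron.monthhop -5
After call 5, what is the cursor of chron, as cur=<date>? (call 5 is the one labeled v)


I use chron.pin(d: 2266-04-08), yielding 2266-04-08.
Using chron.monthhop(n: -6), which returns 2265-10-08.
I run chron.pin(d: 2251-07-29), and observe 2251-07-29.
I invoke chron.drift(n: -396), yielding 2250-06-28.
Then chron.monthhop(n: -5), which returns 2250-01-28.

Answer: cur=2250-01-28


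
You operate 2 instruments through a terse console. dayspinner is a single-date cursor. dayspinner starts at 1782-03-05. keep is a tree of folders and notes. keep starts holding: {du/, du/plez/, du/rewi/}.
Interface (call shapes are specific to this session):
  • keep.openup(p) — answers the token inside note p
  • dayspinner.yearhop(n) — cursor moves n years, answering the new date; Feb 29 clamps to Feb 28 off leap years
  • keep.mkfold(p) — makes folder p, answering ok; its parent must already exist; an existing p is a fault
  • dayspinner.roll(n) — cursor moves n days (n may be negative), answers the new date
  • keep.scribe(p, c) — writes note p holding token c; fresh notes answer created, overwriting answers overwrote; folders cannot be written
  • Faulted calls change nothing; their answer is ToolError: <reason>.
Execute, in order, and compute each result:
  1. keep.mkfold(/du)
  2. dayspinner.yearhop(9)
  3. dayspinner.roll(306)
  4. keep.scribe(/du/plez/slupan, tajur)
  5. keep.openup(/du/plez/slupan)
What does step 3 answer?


Answer: 1792-01-05

Derivation:
>> mkfold(p=/du)
<< ToolError: exists
>> yearhop(n=9)
<< 1791-03-05
>> roll(n=306)
<< 1792-01-05
>> scribe(p=/du/plez/slupan, c=tajur)
<< created
>> openup(p=/du/plez/slupan)
<< tajur


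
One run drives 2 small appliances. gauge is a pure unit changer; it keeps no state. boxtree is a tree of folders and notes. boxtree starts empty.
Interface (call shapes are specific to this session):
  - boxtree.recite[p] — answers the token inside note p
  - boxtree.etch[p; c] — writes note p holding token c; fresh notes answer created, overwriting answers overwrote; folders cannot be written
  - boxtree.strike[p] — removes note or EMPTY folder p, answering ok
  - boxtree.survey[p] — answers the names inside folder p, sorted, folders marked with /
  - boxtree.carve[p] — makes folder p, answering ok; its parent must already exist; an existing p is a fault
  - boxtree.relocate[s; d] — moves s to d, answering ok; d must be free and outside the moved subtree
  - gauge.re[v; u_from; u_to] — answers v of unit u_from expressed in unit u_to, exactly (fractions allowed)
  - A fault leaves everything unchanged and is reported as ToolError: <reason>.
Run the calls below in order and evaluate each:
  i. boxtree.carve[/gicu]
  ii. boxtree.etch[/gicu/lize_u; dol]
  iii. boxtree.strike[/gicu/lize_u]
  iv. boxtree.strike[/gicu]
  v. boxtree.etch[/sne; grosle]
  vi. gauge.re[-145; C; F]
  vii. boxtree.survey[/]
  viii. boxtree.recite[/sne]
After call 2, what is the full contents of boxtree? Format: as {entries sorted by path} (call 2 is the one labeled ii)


% boxtree.carve p='/gicu'
  ok
% boxtree.etch p='/gicu/lize_u' c='dol'
  created
% boxtree.strike p='/gicu/lize_u'
  ok
% boxtree.strike p='/gicu'
  ok
% boxtree.etch p='/sne' c='grosle'
  created
% gauge.re v='-145' u_from='C' u_to='F'
  -229
% boxtree.survey p='/'
  [sne]
% boxtree.recite p='/sne'
  grosle

Answer: {gicu/, gicu/lize_u=dol}


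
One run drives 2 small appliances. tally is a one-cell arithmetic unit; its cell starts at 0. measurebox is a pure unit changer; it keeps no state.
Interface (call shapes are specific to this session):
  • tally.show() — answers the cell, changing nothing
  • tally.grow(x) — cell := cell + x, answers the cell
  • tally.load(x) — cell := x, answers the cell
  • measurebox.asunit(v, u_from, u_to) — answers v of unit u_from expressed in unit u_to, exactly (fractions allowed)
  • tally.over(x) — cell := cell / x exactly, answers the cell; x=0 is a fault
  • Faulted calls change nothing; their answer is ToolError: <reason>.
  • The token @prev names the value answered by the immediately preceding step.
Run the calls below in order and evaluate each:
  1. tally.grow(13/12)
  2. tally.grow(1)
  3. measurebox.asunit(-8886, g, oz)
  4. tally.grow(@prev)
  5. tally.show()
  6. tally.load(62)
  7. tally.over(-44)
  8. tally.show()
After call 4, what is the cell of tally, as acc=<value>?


% 1. grow(x→13/12) ~> 13/12
% 2. grow(x→1) ~> 25/12
% 3. asunit(v→-8886, u_from→g, u_to→oz) ~> -14217600000/45359237
% 4. grow(x→@prev) ~> -169477219075/544310844
% 5. show() ~> -169477219075/544310844
% 6. load(x→62) ~> 62
% 7. over(x→-44) ~> -31/22
% 8. show() ~> -31/22

Answer: acc=-169477219075/544310844


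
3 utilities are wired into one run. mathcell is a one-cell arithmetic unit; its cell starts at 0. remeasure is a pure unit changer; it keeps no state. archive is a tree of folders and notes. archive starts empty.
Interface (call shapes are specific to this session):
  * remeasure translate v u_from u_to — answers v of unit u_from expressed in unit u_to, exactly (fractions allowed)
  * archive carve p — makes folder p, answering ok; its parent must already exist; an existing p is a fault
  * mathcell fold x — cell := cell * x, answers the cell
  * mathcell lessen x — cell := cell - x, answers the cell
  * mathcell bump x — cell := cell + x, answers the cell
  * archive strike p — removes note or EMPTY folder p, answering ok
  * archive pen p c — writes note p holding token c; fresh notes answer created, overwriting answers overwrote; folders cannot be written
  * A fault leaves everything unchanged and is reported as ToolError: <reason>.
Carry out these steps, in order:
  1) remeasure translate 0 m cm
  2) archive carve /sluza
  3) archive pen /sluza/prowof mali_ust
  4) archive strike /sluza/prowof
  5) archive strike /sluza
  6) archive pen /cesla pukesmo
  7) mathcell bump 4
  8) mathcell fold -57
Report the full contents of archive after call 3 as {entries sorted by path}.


→ remeasure translate(v→0, u_from→m, u_to→cm)
← 0
→ archive carve(p→/sluza)
← ok
→ archive pen(p→/sluza/prowof, c→mali_ust)
← created
→ archive strike(p→/sluza/prowof)
← ok
→ archive strike(p→/sluza)
← ok
→ archive pen(p→/cesla, c→pukesmo)
← created
→ mathcell bump(x→4)
← 4
→ mathcell fold(x→-57)
← -228

Answer: {sluza/, sluza/prowof=mali_ust}


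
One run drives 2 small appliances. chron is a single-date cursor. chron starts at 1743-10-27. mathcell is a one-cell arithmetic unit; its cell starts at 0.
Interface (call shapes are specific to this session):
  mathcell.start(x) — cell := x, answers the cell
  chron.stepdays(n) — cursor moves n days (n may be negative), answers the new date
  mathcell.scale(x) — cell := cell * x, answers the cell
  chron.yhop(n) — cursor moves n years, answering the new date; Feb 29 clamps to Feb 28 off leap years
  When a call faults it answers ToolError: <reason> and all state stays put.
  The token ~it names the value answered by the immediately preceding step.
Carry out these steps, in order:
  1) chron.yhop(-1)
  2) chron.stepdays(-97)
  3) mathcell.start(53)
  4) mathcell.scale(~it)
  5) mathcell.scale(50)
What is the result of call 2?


Then yhop using n=-1, and see 1742-10-27.
I try stepdays using n=-97, and get 1742-07-22.
Invoking start using x=53, and see 53.
Calling scale using x=~it, and observe 2809.
I call scale using x=50, → 140450.

Answer: 1742-07-22


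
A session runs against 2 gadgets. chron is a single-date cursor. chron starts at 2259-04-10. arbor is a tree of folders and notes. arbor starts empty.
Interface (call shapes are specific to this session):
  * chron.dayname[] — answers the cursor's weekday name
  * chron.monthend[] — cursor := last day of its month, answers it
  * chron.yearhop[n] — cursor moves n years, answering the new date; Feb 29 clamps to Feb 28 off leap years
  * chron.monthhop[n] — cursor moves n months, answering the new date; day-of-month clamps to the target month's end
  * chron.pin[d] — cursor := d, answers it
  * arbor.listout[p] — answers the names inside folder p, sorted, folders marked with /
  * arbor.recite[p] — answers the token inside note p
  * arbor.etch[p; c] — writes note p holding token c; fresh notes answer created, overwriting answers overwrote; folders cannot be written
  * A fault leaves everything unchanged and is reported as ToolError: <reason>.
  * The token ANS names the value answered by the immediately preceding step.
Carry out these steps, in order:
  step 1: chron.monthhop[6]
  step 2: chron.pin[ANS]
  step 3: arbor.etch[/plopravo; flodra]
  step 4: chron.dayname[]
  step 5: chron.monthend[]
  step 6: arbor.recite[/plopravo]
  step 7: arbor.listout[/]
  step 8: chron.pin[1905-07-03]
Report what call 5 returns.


Now I run monthhop using n='6', which returns 2259-10-10.
I run pin using d='ANS', and see 2259-10-10.
Calling etch using p='/plopravo', c='flodra': created.
Then dayname: Monday.
Now I run monthend(), → 2259-10-31.
Now I run recite using p='/plopravo', — result: flodra.
Using listout using p='/', and get [plopravo].
Next I call pin using d='1905-07-03', — result: 1905-07-03.

Answer: 2259-10-31


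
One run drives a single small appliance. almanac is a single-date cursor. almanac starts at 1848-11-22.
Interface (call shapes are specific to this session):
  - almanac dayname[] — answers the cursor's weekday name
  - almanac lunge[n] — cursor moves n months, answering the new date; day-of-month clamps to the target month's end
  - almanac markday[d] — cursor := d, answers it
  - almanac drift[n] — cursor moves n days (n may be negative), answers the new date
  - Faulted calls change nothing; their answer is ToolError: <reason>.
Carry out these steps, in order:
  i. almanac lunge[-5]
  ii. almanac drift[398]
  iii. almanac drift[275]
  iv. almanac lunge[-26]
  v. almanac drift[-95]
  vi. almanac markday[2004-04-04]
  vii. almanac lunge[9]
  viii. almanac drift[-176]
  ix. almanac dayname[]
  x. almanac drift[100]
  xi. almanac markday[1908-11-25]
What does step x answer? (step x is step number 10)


Do: almanac lunge[n: -5]
See: 1848-06-22
Do: almanac drift[n: 398]
See: 1849-07-25
Do: almanac drift[n: 275]
See: 1850-04-26
Do: almanac lunge[n: -26]
See: 1848-02-26
Do: almanac drift[n: -95]
See: 1847-11-23
Do: almanac markday[d: 2004-04-04]
See: 2004-04-04
Do: almanac lunge[n: 9]
See: 2005-01-04
Do: almanac drift[n: -176]
See: 2004-07-12
Do: almanac dayname[]
See: Monday
Do: almanac drift[n: 100]
See: 2004-10-20
Do: almanac markday[d: 1908-11-25]
See: 1908-11-25

Answer: 2004-10-20


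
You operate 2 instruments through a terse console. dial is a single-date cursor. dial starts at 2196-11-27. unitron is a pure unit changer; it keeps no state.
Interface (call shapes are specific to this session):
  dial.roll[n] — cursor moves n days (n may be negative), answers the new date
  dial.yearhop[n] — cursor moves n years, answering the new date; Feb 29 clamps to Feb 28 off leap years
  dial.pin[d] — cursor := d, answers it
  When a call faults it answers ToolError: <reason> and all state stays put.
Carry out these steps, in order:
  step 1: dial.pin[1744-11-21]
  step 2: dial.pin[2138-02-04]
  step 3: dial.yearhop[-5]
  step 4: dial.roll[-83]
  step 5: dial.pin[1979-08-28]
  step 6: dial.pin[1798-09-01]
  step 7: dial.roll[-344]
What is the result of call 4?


Answer: 2132-11-13

Derivation:
Next I call dial.pin using d→1744-11-21, and see 1744-11-21.
I try dial.pin using d→2138-02-04, which returns 2138-02-04.
Now I run dial.yearhop using n→-5: 2133-02-04.
I try dial.roll using n→-83, and observe 2132-11-13.
I use dial.pin using d→1979-08-28, → 1979-08-28.
I use dial.pin using d→1798-09-01, and get 1798-09-01.
Next I call dial.roll using n→-344, and observe 1797-09-22.


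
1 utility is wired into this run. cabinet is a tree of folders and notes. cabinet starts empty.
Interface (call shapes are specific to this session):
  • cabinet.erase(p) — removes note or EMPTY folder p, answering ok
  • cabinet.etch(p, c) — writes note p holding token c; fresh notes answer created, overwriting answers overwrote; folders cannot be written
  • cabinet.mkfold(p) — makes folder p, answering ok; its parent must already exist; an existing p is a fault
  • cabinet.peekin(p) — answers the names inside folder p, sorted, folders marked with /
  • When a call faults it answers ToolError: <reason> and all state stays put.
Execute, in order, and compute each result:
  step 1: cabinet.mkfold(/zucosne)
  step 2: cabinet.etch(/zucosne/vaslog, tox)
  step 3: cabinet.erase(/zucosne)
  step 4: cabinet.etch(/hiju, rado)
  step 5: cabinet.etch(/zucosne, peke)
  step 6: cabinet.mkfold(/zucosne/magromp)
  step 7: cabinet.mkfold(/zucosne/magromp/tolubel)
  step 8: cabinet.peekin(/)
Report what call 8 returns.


>>> mkfold p: /zucosne
:: ok
>>> etch p: /zucosne/vaslog c: tox
:: created
>>> erase p: /zucosne
:: ToolError: not empty
>>> etch p: /hiju c: rado
:: created
>>> etch p: /zucosne c: peke
:: ToolError: is a directory
>>> mkfold p: /zucosne/magromp
:: ok
>>> mkfold p: /zucosne/magromp/tolubel
:: ok
>>> peekin p: /
:: [hiju, zucosne/]

Answer: [hiju, zucosne/]


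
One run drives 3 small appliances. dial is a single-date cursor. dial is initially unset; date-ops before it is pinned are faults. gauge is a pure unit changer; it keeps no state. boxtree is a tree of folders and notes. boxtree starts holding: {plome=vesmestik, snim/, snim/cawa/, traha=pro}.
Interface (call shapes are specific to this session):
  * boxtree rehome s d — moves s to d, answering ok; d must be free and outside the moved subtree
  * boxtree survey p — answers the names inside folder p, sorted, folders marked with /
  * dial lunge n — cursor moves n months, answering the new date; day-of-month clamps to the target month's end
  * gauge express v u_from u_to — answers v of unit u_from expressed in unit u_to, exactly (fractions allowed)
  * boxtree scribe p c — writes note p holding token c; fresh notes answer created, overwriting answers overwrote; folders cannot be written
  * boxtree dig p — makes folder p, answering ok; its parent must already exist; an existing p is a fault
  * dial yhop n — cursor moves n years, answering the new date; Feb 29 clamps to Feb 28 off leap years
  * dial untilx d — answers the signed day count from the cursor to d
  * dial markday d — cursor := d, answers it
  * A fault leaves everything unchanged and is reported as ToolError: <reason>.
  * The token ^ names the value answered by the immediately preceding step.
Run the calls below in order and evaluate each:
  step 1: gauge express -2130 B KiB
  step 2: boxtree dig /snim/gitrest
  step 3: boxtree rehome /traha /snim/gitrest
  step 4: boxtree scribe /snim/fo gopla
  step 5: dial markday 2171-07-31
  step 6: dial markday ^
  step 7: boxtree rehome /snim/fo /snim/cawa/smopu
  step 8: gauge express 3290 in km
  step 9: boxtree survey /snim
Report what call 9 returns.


Answer: [cawa/, gitrest/]

Derivation:
Step: gauge express[v=-2130; u_from=B; u_to=KiB]
Result: -1065/512
Step: boxtree dig[p=/snim/gitrest]
Result: ok
Step: boxtree rehome[s=/traha; d=/snim/gitrest]
Result: ToolError: exists
Step: boxtree scribe[p=/snim/fo; c=gopla]
Result: created
Step: dial markday[d=2171-07-31]
Result: 2171-07-31
Step: dial markday[d=^]
Result: 2171-07-31
Step: boxtree rehome[s=/snim/fo; d=/snim/cawa/smopu]
Result: ok
Step: gauge express[v=3290; u_from=in; u_to=km]
Result: 41783/500000
Step: boxtree survey[p=/snim]
Result: [cawa/, gitrest/]


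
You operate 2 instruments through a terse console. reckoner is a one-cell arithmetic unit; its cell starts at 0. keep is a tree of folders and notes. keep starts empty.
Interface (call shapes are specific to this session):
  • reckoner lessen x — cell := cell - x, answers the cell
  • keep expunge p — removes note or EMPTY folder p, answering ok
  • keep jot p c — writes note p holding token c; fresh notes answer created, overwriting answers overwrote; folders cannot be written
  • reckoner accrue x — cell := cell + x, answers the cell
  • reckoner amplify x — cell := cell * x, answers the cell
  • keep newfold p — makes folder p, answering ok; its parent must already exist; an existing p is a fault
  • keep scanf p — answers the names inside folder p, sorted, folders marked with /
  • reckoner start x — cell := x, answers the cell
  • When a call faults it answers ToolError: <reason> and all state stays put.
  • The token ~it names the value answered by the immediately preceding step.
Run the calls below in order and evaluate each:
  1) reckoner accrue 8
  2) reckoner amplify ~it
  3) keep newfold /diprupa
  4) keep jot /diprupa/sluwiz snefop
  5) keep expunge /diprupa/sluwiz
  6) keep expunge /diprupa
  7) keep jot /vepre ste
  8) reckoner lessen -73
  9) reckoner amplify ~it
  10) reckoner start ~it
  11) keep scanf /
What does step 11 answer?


Answer: [vepre]

Derivation:
→ reckoner accrue(x=8)
← 8
→ reckoner amplify(x=~it)
← 64
→ keep newfold(p=/diprupa)
← ok
→ keep jot(p=/diprupa/sluwiz, c=snefop)
← created
→ keep expunge(p=/diprupa/sluwiz)
← ok
→ keep expunge(p=/diprupa)
← ok
→ keep jot(p=/vepre, c=ste)
← created
→ reckoner lessen(x=-73)
← 137
→ reckoner amplify(x=~it)
← 18769
→ reckoner start(x=~it)
← 18769
→ keep scanf(p=/)
← [vepre]


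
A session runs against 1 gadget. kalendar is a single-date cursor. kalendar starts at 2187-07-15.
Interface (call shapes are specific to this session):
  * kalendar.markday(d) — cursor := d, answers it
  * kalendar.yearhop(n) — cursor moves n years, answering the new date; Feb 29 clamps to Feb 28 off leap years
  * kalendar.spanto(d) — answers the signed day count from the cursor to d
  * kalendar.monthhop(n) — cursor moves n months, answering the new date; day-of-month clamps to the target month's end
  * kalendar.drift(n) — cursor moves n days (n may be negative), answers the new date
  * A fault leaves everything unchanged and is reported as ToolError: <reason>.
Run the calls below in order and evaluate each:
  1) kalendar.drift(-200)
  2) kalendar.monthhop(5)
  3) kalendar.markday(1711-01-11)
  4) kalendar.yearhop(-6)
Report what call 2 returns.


Answer: 2187-05-27

Derivation:
Step: kalendar.drift[n→-200]
Result: 2186-12-27
Step: kalendar.monthhop[n→5]
Result: 2187-05-27
Step: kalendar.markday[d→1711-01-11]
Result: 1711-01-11
Step: kalendar.yearhop[n→-6]
Result: 1705-01-11


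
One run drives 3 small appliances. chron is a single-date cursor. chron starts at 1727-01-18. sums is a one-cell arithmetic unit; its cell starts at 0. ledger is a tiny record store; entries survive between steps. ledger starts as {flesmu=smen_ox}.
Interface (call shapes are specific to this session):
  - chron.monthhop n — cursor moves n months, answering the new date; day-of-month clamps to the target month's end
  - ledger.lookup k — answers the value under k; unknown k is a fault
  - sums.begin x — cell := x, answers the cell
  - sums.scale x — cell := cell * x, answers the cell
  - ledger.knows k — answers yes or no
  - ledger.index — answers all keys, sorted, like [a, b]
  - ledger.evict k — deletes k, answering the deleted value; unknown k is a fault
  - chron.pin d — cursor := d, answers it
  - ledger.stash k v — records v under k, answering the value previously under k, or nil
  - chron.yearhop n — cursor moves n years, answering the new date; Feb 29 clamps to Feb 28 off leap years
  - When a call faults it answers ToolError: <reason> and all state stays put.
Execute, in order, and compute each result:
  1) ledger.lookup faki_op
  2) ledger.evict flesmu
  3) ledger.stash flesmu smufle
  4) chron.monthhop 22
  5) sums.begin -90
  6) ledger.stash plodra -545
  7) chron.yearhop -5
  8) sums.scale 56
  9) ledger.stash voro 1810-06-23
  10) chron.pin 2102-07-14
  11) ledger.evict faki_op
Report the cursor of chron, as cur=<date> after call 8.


Answer: cur=1723-11-18

Derivation:
Calling ledger.lookup(k='faki_op'), — result: ToolError: no such key faki_op.
I try ledger.evict(k='flesmu'), yielding smen_ox.
I use ledger.stash(k='flesmu', v='smufle'), giving nil.
Next I call chron.monthhop(n='22'), giving 1728-11-18.
I use sums.begin(x='-90'): -90.
Then ledger.stash(k='plodra', v='-545'), and observe nil.
I call chron.yearhop(n='-5'), which returns 1723-11-18.
I run sums.scale(x='56'), → -5040.
Then ledger.stash(k='voro', v='1810-06-23'), — result: nil.
Using chron.pin(d='2102-07-14'), — result: 2102-07-14.
I invoke ledger.evict(k='faki_op'), and get ToolError: no such key faki_op.


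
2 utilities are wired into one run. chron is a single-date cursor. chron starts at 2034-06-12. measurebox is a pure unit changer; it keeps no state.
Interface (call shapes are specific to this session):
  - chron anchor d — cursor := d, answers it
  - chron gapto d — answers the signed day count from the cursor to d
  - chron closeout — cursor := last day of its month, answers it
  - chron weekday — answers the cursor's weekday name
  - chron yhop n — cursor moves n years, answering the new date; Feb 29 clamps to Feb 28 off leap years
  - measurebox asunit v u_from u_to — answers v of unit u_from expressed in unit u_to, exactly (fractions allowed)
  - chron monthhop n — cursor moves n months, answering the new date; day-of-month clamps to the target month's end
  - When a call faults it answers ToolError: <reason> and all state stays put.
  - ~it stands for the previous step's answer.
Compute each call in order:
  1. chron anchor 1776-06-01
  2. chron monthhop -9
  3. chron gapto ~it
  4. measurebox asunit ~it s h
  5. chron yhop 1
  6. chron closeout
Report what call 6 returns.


Answer: 1776-09-30

Derivation:
I use chron anchor(1776-06-01), — result: 1776-06-01.
Then chron monthhop(-9), and get 1775-09-01.
I run chron gapto(~it), yielding 0.
Then measurebox asunit(~it, s, h), giving 0.
I call chron yhop(1), yielding 1776-09-01.
I use chron closeout, which returns 1776-09-30.


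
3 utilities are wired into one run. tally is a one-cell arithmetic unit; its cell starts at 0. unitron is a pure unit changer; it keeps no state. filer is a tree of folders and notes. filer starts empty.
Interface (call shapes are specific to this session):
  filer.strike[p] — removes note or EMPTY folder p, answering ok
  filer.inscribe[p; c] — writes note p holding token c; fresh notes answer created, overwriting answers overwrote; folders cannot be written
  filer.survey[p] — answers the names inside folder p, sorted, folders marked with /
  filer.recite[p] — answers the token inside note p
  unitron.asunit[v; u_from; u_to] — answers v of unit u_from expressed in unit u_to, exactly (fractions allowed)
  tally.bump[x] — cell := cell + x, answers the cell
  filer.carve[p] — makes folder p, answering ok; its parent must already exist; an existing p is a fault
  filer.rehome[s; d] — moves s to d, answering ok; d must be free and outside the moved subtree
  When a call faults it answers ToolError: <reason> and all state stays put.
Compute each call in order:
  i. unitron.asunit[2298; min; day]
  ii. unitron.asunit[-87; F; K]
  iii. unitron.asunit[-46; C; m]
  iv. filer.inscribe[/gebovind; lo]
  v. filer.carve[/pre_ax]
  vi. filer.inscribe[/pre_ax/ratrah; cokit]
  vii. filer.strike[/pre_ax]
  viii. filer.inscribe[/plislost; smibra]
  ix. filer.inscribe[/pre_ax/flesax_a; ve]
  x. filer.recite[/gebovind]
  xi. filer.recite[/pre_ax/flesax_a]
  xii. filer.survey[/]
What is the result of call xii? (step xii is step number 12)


Answer: [gebovind, plislost, pre_ax/]

Derivation:
Do: unitron.asunit[v='2298'; u_from='min'; u_to='day']
See: 383/240
Do: unitron.asunit[v='-87'; u_from='F'; u_to='K']
See: 37267/180
Do: unitron.asunit[v='-46'; u_from='C'; u_to='m']
See: ToolError: incompatible units
Do: filer.inscribe[p='/gebovind'; c='lo']
See: created
Do: filer.carve[p='/pre_ax']
See: ok
Do: filer.inscribe[p='/pre_ax/ratrah'; c='cokit']
See: created
Do: filer.strike[p='/pre_ax']
See: ToolError: not empty
Do: filer.inscribe[p='/plislost'; c='smibra']
See: created
Do: filer.inscribe[p='/pre_ax/flesax_a'; c='ve']
See: created
Do: filer.recite[p='/gebovind']
See: lo
Do: filer.recite[p='/pre_ax/flesax_a']
See: ve
Do: filer.survey[p='/']
See: [gebovind, plislost, pre_ax/]


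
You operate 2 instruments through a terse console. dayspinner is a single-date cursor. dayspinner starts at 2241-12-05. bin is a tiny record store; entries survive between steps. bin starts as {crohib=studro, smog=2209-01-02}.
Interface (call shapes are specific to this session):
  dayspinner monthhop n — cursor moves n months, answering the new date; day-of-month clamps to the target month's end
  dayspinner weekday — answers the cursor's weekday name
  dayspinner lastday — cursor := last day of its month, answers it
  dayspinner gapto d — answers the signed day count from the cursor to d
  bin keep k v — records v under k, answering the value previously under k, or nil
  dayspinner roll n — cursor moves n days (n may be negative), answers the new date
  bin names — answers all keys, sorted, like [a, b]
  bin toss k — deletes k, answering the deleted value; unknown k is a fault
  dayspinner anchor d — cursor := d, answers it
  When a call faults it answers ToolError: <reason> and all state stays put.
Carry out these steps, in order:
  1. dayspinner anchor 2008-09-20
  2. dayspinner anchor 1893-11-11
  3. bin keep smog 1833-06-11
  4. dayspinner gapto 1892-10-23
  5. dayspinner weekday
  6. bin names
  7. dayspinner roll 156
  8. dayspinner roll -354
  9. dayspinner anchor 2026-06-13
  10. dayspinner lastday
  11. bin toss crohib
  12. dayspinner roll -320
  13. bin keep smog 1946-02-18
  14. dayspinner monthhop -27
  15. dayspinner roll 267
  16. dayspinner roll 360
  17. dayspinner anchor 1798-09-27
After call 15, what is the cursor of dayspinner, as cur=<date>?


>> dayspinner anchor(d=2008-09-20)
<< 2008-09-20
>> dayspinner anchor(d=1893-11-11)
<< 1893-11-11
>> bin keep(k=smog, v=1833-06-11)
<< 2209-01-02
>> dayspinner gapto(d=1892-10-23)
<< -384
>> dayspinner weekday()
<< Saturday
>> bin names()
<< [crohib, smog]
>> dayspinner roll(n=156)
<< 1894-04-16
>> dayspinner roll(n=-354)
<< 1893-04-27
>> dayspinner anchor(d=2026-06-13)
<< 2026-06-13
>> dayspinner lastday()
<< 2026-06-30
>> bin toss(k=crohib)
<< studro
>> dayspinner roll(n=-320)
<< 2025-08-14
>> bin keep(k=smog, v=1946-02-18)
<< 1833-06-11
>> dayspinner monthhop(n=-27)
<< 2023-05-14
>> dayspinner roll(n=267)
<< 2024-02-05
>> dayspinner roll(n=360)
<< 2025-01-30
>> dayspinner anchor(d=1798-09-27)
<< 1798-09-27

Answer: cur=2024-02-05


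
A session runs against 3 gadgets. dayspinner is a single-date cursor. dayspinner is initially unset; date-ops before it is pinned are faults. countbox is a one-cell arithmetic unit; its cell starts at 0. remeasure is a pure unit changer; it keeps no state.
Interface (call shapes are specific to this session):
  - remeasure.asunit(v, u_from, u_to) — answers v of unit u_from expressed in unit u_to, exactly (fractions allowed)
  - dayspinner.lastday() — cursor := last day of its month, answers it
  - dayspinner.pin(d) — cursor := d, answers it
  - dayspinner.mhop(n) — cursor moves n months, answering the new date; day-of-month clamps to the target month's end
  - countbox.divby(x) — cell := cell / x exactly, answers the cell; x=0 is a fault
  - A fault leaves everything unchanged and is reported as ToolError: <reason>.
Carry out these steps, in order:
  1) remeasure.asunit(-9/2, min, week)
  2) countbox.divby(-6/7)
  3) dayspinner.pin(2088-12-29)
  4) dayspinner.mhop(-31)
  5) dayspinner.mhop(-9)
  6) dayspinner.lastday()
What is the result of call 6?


Answer: 2085-08-31

Derivation:
CALL remeasure.asunit[v='-9/2'; u_from='min'; u_to='week']
RET  -1/2240
CALL countbox.divby[x='-6/7']
RET  0
CALL dayspinner.pin[d='2088-12-29']
RET  2088-12-29
CALL dayspinner.mhop[n='-31']
RET  2086-05-29
CALL dayspinner.mhop[n='-9']
RET  2085-08-29
CALL dayspinner.lastday[]
RET  2085-08-31


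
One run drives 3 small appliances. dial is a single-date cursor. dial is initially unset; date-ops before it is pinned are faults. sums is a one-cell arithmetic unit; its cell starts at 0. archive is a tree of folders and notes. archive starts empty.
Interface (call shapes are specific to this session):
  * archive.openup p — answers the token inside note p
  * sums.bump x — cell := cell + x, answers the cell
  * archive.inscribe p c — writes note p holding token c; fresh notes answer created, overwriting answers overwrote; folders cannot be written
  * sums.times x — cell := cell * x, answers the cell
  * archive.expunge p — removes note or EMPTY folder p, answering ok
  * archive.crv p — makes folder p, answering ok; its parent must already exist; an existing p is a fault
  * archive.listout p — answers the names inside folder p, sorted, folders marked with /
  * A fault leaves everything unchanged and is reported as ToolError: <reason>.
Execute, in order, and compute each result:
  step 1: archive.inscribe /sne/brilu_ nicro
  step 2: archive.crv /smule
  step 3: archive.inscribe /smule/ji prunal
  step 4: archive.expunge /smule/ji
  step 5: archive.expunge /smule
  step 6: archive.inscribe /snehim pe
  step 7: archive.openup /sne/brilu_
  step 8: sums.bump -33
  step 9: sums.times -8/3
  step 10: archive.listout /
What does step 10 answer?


-> archive.inscribe(p=/sne/brilu_, c=nicro)
<- ToolError: no parent
-> archive.crv(p=/smule)
<- ok
-> archive.inscribe(p=/smule/ji, c=prunal)
<- created
-> archive.expunge(p=/smule/ji)
<- ok
-> archive.expunge(p=/smule)
<- ok
-> archive.inscribe(p=/snehim, c=pe)
<- created
-> archive.openup(p=/sne/brilu_)
<- ToolError: not found
-> sums.bump(x=-33)
<- -33
-> sums.times(x=-8/3)
<- 88
-> archive.listout(p=/)
<- [snehim]

Answer: [snehim]


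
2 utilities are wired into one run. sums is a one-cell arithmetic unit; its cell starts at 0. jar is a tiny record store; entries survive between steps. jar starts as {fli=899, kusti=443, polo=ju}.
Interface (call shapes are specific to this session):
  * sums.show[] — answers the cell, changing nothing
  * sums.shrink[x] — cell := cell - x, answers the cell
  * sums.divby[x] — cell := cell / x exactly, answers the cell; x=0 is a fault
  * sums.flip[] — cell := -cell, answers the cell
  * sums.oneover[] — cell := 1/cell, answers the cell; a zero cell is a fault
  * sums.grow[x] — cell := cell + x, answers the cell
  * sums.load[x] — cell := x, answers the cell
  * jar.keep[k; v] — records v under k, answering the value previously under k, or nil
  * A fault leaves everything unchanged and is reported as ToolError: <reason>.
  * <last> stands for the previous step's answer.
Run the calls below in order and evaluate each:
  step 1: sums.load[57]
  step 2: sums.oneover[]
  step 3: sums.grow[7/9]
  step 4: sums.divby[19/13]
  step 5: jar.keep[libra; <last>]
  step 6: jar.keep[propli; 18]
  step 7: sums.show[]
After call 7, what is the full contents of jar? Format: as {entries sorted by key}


Answer: {fli=899, kusti=443, libra=1768/3249, polo=ju, propli=18}

Derivation:
→ sums.load(x='57')
← 57
→ sums.oneover()
← 1/57
→ sums.grow(x='7/9')
← 136/171
→ sums.divby(x='19/13')
← 1768/3249
→ jar.keep(k='libra', v='<last>')
← nil
→ jar.keep(k='propli', v='18')
← nil
→ sums.show()
← 1768/3249


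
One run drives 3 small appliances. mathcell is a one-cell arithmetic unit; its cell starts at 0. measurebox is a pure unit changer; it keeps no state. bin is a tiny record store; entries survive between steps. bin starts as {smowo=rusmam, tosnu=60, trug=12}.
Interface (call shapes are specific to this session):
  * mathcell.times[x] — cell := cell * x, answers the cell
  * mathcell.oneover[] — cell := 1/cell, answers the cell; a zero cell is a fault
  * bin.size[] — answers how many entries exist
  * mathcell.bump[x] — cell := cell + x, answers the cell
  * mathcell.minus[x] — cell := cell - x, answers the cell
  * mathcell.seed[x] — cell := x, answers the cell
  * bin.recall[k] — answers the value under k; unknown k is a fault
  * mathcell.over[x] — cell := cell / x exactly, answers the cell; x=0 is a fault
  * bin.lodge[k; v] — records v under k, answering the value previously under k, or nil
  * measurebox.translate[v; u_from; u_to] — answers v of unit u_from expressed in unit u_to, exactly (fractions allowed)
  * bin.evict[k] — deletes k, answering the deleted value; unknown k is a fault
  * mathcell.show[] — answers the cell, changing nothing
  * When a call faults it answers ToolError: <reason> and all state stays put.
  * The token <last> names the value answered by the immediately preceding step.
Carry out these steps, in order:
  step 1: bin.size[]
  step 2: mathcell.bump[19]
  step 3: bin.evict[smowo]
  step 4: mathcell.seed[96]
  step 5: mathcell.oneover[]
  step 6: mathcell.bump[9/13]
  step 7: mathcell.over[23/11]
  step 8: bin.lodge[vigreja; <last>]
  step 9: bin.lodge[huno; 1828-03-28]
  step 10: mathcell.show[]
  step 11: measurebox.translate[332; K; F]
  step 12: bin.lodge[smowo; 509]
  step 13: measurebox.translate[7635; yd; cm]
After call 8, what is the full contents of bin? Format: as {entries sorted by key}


Answer: {tosnu=60, trug=12, vigreja=9647/28704}

Derivation:
Do: size[]
See: 3
Do: bump[x='19']
See: 19
Do: evict[k='smowo']
See: rusmam
Do: seed[x='96']
See: 96
Do: oneover[]
See: 1/96
Do: bump[x='9/13']
See: 877/1248
Do: over[x='23/11']
See: 9647/28704
Do: lodge[k='vigreja'; v='<last>']
See: nil
Do: lodge[k='huno'; v='1828-03-28']
See: nil
Do: show[]
See: 9647/28704
Do: translate[v='332'; u_from='K'; u_to='F']
See: 13793/100
Do: lodge[k='smowo'; v='509']
See: nil
Do: translate[v='7635'; u_from='yd'; u_to='cm']
See: 3490722/5


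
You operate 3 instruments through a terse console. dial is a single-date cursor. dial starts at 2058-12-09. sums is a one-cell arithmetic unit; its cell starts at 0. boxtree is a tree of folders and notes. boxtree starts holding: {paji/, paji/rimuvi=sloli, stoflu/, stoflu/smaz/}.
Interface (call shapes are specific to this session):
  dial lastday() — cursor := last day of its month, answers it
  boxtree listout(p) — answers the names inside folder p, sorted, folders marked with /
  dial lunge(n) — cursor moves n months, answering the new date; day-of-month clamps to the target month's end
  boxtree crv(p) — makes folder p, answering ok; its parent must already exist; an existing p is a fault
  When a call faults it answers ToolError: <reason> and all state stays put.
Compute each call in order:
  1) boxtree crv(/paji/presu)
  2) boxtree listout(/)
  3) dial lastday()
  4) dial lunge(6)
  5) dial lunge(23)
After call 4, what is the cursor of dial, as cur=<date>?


Do: boxtree crv[/paji/presu]
See: ok
Do: boxtree listout[/]
See: [paji/, stoflu/]
Do: dial lastday[]
See: 2058-12-31
Do: dial lunge[6]
See: 2059-06-30
Do: dial lunge[23]
See: 2061-05-30

Answer: cur=2059-06-30
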